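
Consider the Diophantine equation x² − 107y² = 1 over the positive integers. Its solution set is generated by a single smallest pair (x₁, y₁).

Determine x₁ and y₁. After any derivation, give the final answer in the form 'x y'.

[10; 2,1,9,1,2,20] for √107; ℓ=6 ⇒ convergent index 5
a_0=10:  p_0=10·1+0=10,  q_0=10·0+1=1
…
a_2=1:  p_2=1·21+10=31,  q_2=1·2+1=3
a_3=9:  p_3=9·31+21=300,  q_3=9·3+2=29
a_4=1:  p_4=1·300+31=331,  q_4=1·29+3=32
a_5=2:  p_5=2·331+300=962,  q_5=2·32+29=93
→ (962, 93).  Check: 962²=925444, 107·93²=925443, difference 1.

962 93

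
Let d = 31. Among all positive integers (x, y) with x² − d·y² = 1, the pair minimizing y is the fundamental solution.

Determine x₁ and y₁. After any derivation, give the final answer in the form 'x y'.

√31 = [5; 1,1,3,5,3,1,1,10, …], period ℓ=8 (even) → k=7
i=0: a=5 ⇒ p=5, q=1
…
i=2: a=1 ⇒ p=11, q=2
i=3: a=3 ⇒ p=39, q=7
i=4: a=5 ⇒ p=206, q=37
i=5: a=3 ⇒ p=657, q=118
i=6: a=1 ⇒ p=863, q=155
i=7: a=1 ⇒ p=1520, q=273
fundamental: x₁=1520, y₁=273  (since 2310400 − 31·74529 = 1)

1520 273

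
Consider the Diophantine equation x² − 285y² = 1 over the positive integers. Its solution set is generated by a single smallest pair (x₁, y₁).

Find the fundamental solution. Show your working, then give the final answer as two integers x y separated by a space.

d=285: √d = [16; 1,7,2,7,1,32] (ℓ=6, even), read p_5/q_5
k=0  a_k=16  p_k/q_k = 16/1
…
k=2  a_k=7  p_k/q_k = 135/8
…
k=4  a_k=7  p_k/q_k = 2144/127
k=5  a_k=1  p_k/q_k = 2431/144
fundamental: x₁=2431, y₁=144  (since 5909761 − 285·20736 = 1)

2431 144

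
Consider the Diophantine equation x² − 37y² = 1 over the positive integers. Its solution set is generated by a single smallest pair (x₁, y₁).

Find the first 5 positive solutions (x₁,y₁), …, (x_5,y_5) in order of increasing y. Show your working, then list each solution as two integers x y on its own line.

73 12
10657 1752
1555849 255780
227143297 37342128
33161365513 5451694908

√37 → a₀=6, period (12); ℓ=1 odd so k=1
step 0: (6, 1)  from 6·(1,0) + (0,1)
step 1: (73, 12)  from 12·(6,1) + (1,0)
(x₁, y₁) = (73, 12);  73² − 37·12² = 1 ✓
(x_2, y_2) = (73·73 + 37·12·12, 73·12 + 12·73) = (10657, 1752)
(x_3, y_3) = (73·10657 + 37·12·1752, 73·1752 + 12·10657) = (1555849, 255780)
(x_4, y_4) = (73·1555849 + 37·12·255780, 73·255780 + 12·1555849) = (227143297, 37342128)
(x_5, y_5) = (73·227143297 + 37·12·37342128, 73·37342128 + 12·227143297) = (33161365513, 5451694908)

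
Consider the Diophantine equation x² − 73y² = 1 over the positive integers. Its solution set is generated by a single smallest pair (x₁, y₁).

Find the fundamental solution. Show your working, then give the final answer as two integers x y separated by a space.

2281249 267000

√73 → a₀=8, period (1,1,5,5,1,1,16); ℓ=7 odd so k=13
step 0: (8, 1)  from 8·(1,0) + (0,1)
step 1: (9, 1)  from 1·(8,1) + (1,0)
…
step 3: (94, 11)  from 5·(17,2) + (9,1)
…
step 5: (581, 68)  from 1·(487,57) + (94,11)
…
step 8: (18737, 2193)  from 1·(17669,2068) + (1068,125)
step 9: (36406, 4261)  from 1·(18737,2193) + (17669,2068)
…
step 12: (1241008, 145249)  from 1·(1040241,121751) + (200767,23498)
step 13: (2281249, 267000)  from 1·(1241008,145249) + (1040241,121751)
→ (2281249, 267000).  Check: 2281249²=5204097000001, 73·267000²=5204097000000, difference 1.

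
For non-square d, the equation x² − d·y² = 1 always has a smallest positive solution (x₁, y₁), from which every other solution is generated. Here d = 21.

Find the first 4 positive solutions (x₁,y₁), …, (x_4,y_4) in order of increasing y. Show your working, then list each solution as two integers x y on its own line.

d=21: √d = [4; 1,1,2,1,1,8] (ℓ=6, even), read p_5/q_5
k=0  a_k=4  p_k/q_k = 4/1
k=1  a_k=1  p_k/q_k = 5/1
k=2  a_k=1  p_k/q_k = 9/2
k=3  a_k=2  p_k/q_k = 23/5
k=4  a_k=1  p_k/q_k = 32/7
k=5  a_k=1  p_k/q_k = 55/12
(x₁, y₁) = (55, 12);  55² − 21·12² = 1 ✓
k=2:  x_2 = 55·55+21·12·12 = 6049,  y_2 = 55·12+12·55 = 1320
k=3:  x_3 = 55·6049+21·12·1320 = 665335,  y_3 = 55·1320+12·6049 = 145188
k=4:  x_4 = 55·665335+21·12·145188 = 73180801,  y_4 = 55·145188+12·665335 = 15969360

55 12
6049 1320
665335 145188
73180801 15969360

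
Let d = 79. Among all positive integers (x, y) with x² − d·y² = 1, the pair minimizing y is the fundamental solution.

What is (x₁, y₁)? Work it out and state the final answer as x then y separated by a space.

80 9

[8; 1,7,1,16] for √79; ℓ=4 ⇒ convergent index 3
k=0  a_k=8  p_k/q_k = 8/1
k=1  a_k=1  p_k/q_k = 9/1
k=2  a_k=7  p_k/q_k = 71/8
k=3  a_k=1  p_k/q_k = 80/9
→ (80, 9).  Check: 80²=6400, 79·9²=6399, difference 1.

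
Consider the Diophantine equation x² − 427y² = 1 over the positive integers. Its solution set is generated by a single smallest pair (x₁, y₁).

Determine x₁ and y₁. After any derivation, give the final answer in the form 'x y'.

[20; 1,1,1,40] for √427; ℓ=4 ⇒ convergent index 3
i=0: a=20 ⇒ p=20, q=1
i=1: a=1 ⇒ p=21, q=1
i=2: a=1 ⇒ p=41, q=2
i=3: a=1 ⇒ p=62, q=3
→ (62, 3).  Check: 62²=3844, 427·3²=3843, difference 1.

62 3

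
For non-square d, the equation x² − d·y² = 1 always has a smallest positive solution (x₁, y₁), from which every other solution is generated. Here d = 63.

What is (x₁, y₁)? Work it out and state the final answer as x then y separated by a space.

8 1

[7; 1,14] for √63; ℓ=2 ⇒ convergent index 1
i=0: a=7 ⇒ p=7, q=1
i=1: a=1 ⇒ p=8, q=1
(x₁, y₁) = (8, 1);  8² − 63·1² = 1 ✓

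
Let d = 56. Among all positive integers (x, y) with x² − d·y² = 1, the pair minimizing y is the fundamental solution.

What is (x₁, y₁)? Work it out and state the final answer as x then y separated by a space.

15 2

√56 = [7; 2,14, …], period ℓ=2 (even) → k=1
k=0  a_k=7  p_k/q_k = 7/1
k=1  a_k=2  p_k/q_k = 15/2
→ (15, 2).  Check: 15²=225, 56·2²=224, difference 1.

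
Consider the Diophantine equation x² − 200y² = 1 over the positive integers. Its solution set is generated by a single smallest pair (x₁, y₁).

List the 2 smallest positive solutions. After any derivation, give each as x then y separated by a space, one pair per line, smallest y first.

99 7
19601 1386

√200 → a₀=14, period (7,28); ℓ=2 even so k=1
a_0=14:  p_0=14·1+0=14,  q_0=14·0+1=1
a_1=7:  p_1=7·14+1=99,  q_1=7·1+0=7
fundamental: x₁=99, y₁=7  (since 9801 − 200·49 = 1)
(99+7√200)^2 = 19601 + 1386√200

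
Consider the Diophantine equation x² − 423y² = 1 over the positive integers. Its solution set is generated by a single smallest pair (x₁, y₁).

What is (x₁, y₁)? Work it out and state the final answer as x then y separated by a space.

√423 = [20; 1,1,3,4,3,1,1,40, …], period ℓ=8 (even) → k=7
step 0: (20, 1)  from 20·(1,0) + (0,1)
step 1: (21, 1)  from 1·(20,1) + (1,0)
step 2: (41, 2)  from 1·(21,1) + (20,1)
…
step 4: (617, 30)  from 4·(144,7) + (41,2)
step 5: (1995, 97)  from 3·(617,30) + (144,7)
step 6: (2612, 127)  from 1·(1995,97) + (617,30)
step 7: (4607, 224)  from 1·(2612,127) + (1995,97)
(x₁, y₁) = (4607, 224);  4607² − 423·224² = 1 ✓

4607 224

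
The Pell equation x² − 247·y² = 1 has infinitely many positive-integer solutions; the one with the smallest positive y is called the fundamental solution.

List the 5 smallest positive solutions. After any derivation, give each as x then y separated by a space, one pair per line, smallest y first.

√247 → a₀=15, period (1,2,1,1,9,1,9,1,1,2,1,30); ℓ=12 even so k=11
a_0=15:  p_0=15·1+0=15,  q_0=15·0+1=1
a_1=1:  p_1=1·15+1=16,  q_1=1·1+0=1
…
a_3=1:  p_3=1·47+16=63,  q_3=1·3+1=4
…
a_5=9:  p_5=9·110+63=1053,  q_5=9·7+4=67
…
a_10=2:  p_10=2·24203+12683=61089,  q_10=2·1540+807=3887
a_11=1:  p_11=1·61089+24203=85292,  q_11=1·3887+1540=5427
(x₁, y₁) = (85292, 5427);  85292² − 247·5427² = 1 ✓
(85292+5427√247)^2 = 14549450527 + 925759368√247
(85292+5427√247)^3 = 2481903468612476 + 157919736025485√247
(85292+5427√247)^4 = 423373021275241155457 + 26938580249245573872√247
(85292+5427√247)^5 = 72220663458733833793864412 + 4595290773079387237355763√247

85292 5427
14549450527 925759368
2481903468612476 157919736025485
423373021275241155457 26938580249245573872
72220663458733833793864412 4595290773079387237355763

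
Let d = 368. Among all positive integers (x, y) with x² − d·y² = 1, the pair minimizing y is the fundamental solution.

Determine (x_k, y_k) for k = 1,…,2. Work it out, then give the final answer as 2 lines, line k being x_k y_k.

1151 60
2649601 138120

√368 = [19; 5,2,5,38, …], period ℓ=4 (even) → k=3
i=0: a=19 ⇒ p=19, q=1
…
i=2: a=2 ⇒ p=211, q=11
i=3: a=5 ⇒ p=1151, q=60
(x₁, y₁) = (1151, 60);  1151² − 368·60² = 1 ✓
(x_2, y_2) = (1151·1151 + 368·60·60, 1151·60 + 60·1151) = (2649601, 138120)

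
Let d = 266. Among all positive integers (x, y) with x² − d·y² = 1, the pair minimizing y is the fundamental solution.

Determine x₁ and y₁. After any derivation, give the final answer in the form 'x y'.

685 42

√266 = [16; 3,4,3,32, …], period ℓ=4 (even) → k=3
i=0: a=16 ⇒ p=16, q=1
…
i=2: a=4 ⇒ p=212, q=13
i=3: a=3 ⇒ p=685, q=42
fundamental: x₁=685, y₁=42  (since 469225 − 266·1764 = 1)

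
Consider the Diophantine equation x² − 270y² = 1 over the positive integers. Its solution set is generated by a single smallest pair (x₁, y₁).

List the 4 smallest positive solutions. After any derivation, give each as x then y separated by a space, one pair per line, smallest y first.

5291 322
55989361 3407404
592479412811 36057148806
6269617090376641 381556745257688

√270 = [16; 2,3,6,3,2,32, …], period ℓ=6 (even) → k=5
k=0  a_k=16  p_k/q_k = 16/1
k=1  a_k=2  p_k/q_k = 33/2
k=2  a_k=3  p_k/q_k = 115/7
k=3  a_k=6  p_k/q_k = 723/44
k=4  a_k=3  p_k/q_k = 2284/139
k=5  a_k=2  p_k/q_k = 5291/322
(x₁, y₁) = (5291, 322);  5291² − 270·322² = 1 ✓
(x_2, y_2) = (5291·5291 + 270·322·322, 5291·322 + 322·5291) = (55989361, 3407404)
(x_3, y_3) = (5291·55989361 + 270·322·3407404, 5291·3407404 + 322·55989361) = (592479412811, 36057148806)
(x_4, y_4) = (5291·592479412811 + 270·322·36057148806, 5291·36057148806 + 322·592479412811) = (6269617090376641, 381556745257688)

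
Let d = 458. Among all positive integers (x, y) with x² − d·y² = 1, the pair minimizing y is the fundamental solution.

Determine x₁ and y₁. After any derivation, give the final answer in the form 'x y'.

d=458: √d = [21; 2,2,42] (ℓ=3, odd), read p_5/q_5
i=0: a=21 ⇒ p=21, q=1
…
i=3: a=42 ⇒ p=4537, q=212
i=4: a=2 ⇒ p=9181, q=429
i=5: a=2 ⇒ p=22899, q=1070
(x₁, y₁) = (22899, 1070);  22899² − 458·1070² = 1 ✓

22899 1070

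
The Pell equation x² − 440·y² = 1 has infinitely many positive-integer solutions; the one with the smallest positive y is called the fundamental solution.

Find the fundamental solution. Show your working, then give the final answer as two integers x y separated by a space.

21 1

√440 → a₀=20, period (1,40); ℓ=2 even so k=1
i=0: a=20 ⇒ p=20, q=1
i=1: a=1 ⇒ p=21, q=1
fundamental: x₁=21, y₁=1  (since 441 − 440·1 = 1)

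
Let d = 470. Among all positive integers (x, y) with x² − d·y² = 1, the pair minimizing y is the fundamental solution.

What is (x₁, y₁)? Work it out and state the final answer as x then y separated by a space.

1691 78

√470 = [21; 1,2,8,2,1,42, …], period ℓ=6 (even) → k=5
k=0  a_k=21  p_k/q_k = 21/1
k=1  a_k=1  p_k/q_k = 22/1
k=2  a_k=2  p_k/q_k = 65/3
k=3  a_k=8  p_k/q_k = 542/25
k=4  a_k=2  p_k/q_k = 1149/53
k=5  a_k=1  p_k/q_k = 1691/78
(x₁, y₁) = (1691, 78);  1691² − 470·78² = 1 ✓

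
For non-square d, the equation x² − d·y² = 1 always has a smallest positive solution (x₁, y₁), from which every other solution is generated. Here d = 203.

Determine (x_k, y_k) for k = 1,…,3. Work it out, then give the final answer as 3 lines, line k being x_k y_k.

57 4
6497 456
740601 51980

[14; 4,28] for √203; ℓ=2 ⇒ convergent index 1
a_0=14:  p_0=14·1+0=14,  q_0=14·0+1=1
a_1=4:  p_1=4·14+1=57,  q_1=4·1+0=4
→ (57, 4).  Check: 57²=3249, 203·4²=3248, difference 1.
(57+4√203)^2 = 6497 + 456√203
(57+4√203)^3 = 740601 + 51980√203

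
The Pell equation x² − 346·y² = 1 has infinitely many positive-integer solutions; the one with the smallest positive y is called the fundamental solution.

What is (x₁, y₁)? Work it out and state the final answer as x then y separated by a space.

17299 930

√346 = [18; 1,1,1,1,36, …], period ℓ=5 (odd) → k=9
a_0=18:  p_0=18·1+0=18,  q_0=18·0+1=1
…
a_2=1:  p_2=1·19+18=37,  q_2=1·1+1=2
a_3=1:  p_3=1·37+19=56,  q_3=1·2+1=3
a_4=1:  p_4=1·56+37=93,  q_4=1·3+2=5
…
a_7=1:  p_7=1·3497+3404=6901,  q_7=1·188+183=371
a_8=1:  p_8=1·6901+3497=10398,  q_8=1·371+188=559
a_9=1:  p_9=1·10398+6901=17299,  q_9=1·559+371=930
fundamental: x₁=17299, y₁=930  (since 299255401 − 346·864900 = 1)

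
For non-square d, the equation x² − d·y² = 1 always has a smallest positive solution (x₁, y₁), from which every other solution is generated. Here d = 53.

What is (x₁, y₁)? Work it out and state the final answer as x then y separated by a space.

66249 9100

[7; 3,1,1,3,14] for √53; ℓ=5 ⇒ convergent index 9
a_0=7:  p_0=7·1+0=7,  q_0=7·0+1=1
…
a_3=1:  p_3=1·29+22=51,  q_3=1·4+3=7
…
a_6=3:  p_6=3·2599+182=7979,  q_6=3·357+25=1096
a_7=1:  p_7=1·7979+2599=10578,  q_7=1·1096+357=1453
a_8=1:  p_8=1·10578+7979=18557,  q_8=1·1453+1096=2549
a_9=3:  p_9=3·18557+10578=66249,  q_9=3·2549+1453=9100
(x₁, y₁) = (66249, 9100);  66249² − 53·9100² = 1 ✓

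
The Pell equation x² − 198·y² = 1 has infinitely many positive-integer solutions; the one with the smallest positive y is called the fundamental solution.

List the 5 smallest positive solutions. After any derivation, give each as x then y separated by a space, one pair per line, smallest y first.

√198 = [14; 14,28, …], period ℓ=2 (even) → k=1
a_0=14:  p_0=14·1+0=14,  q_0=14·0+1=1
a_1=14:  p_1=14·14+1=197,  q_1=14·1+0=14
(x₁, y₁) = (197, 14);  197² − 198·14² = 1 ✓
(x_2, y_2) = (197·197 + 198·14·14, 197·14 + 14·197) = (77617, 5516)
(x_3, y_3) = (197·77617 + 198·14·5516, 197·5516 + 14·77617) = (30580901, 2173290)
(x_4, y_4) = (197·30580901 + 198·14·2173290, 197·2173290 + 14·30580901) = (12048797377, 856270744)
(x_5, y_5) = (197·12048797377 + 198·14·856270744, 197·856270744 + 14·12048797377) = (4747195585637, 337368499846)

197 14
77617 5516
30580901 2173290
12048797377 856270744
4747195585637 337368499846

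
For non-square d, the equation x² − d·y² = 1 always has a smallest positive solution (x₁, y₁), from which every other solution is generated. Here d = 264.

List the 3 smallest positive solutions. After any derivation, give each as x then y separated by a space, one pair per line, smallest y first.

√264 = [16; 4,32, …], period ℓ=2 (even) → k=1
a_0=16:  p_0=16·1+0=16,  q_0=16·0+1=1
a_1=4:  p_1=4·16+1=65,  q_1=4·1+0=4
→ (65, 4).  Check: 65²=4225, 264·4²=4224, difference 1.
n=2: (65,4)∘(65,4) = (65·65+264·4·4, 65·4+4·65) = (8449,520)
n=3: (8449,520)∘(65,4) = (65·8449+264·4·520, 65·520+4·8449) = (1098305,67596)

65 4
8449 520
1098305 67596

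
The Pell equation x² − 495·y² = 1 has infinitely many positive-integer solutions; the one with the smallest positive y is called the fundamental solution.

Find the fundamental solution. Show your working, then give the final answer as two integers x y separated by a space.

[22; 4,44] for √495; ℓ=2 ⇒ convergent index 1
step 0: (22, 1)  from 22·(1,0) + (0,1)
step 1: (89, 4)  from 4·(22,1) + (1,0)
→ (89, 4).  Check: 89²=7921, 495·4²=7920, difference 1.

89 4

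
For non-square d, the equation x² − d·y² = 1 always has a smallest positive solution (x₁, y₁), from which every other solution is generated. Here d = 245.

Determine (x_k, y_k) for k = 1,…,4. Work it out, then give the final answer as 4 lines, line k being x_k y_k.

51841 3312
5374978561 343394784
557288527109761 35603857991376
57780789062419261441 3691479203918451648

√245 → a₀=15, period (1,1,1,7,6,7,1,1,1,30); ℓ=10 even so k=9
a_0=15:  p_0=15·1+0=15,  q_0=15·0+1=1
a_1=1:  p_1=1·15+1=16,  q_1=1·1+0=1
a_2=1:  p_2=1·16+15=31,  q_2=1·1+1=2
…
a_5=6:  p_5=6·360+47=2207,  q_5=6·23+3=141
a_6=7:  p_6=7·2207+360=15809,  q_6=7·141+23=1010
a_7=1:  p_7=1·15809+2207=18016,  q_7=1·1010+141=1151
a_8=1:  p_8=1·18016+15809=33825,  q_8=1·1151+1010=2161
a_9=1:  p_9=1·33825+18016=51841,  q_9=1·2161+1151=3312
(x₁, y₁) = (51841, 3312);  51841² − 245·3312² = 1 ✓
(51841+3312√245)^2 = 5374978561 + 343394784√245
(51841+3312√245)^3 = 557288527109761 + 35603857991376√245
(51841+3312√245)^4 = 57780789062419261441 + 3691479203918451648√245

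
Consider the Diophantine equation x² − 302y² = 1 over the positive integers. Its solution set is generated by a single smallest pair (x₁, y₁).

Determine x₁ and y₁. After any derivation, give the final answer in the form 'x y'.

√302 = [17; 2,1,1,1,4,…,1,2,34, …], period ℓ=16 (even) → k=15
i=0: a=17 ⇒ p=17, q=1
i=1: a=2 ⇒ p=35, q=2
…
i=14: a=1 ⇒ p=1617193, q=93059
i=15: a=2 ⇒ p=4276623, q=246092
(x₁, y₁) = (4276623, 246092);  4276623² − 302·246092² = 1 ✓

4276623 246092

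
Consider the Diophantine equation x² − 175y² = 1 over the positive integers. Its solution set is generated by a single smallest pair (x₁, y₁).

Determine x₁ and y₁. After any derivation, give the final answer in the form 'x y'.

√175 = [13; 4,2,1,2,4,26, …], period ℓ=6 (even) → k=5
a_0=13:  p_0=13·1+0=13,  q_0=13·0+1=1
a_1=4:  p_1=4·13+1=53,  q_1=4·1+0=4
…
a_4=2:  p_4=2·172+119=463,  q_4=2·13+9=35
a_5=4:  p_5=4·463+172=2024,  q_5=4·35+13=153
→ (2024, 153).  Check: 2024²=4096576, 175·153²=4096575, difference 1.

2024 153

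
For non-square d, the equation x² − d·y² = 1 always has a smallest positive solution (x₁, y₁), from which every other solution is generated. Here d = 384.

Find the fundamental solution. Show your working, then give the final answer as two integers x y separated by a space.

[19; 1,1,2,9,2,1,1,38] for √384; ℓ=8 ⇒ convergent index 7
step 0: (19, 1)  from 19·(1,0) + (0,1)
…
step 2: (39, 2)  from 1·(20,1) + (19,1)
step 3: (98, 5)  from 2·(39,2) + (20,1)
…
step 5: (1940, 99)  from 2·(921,47) + (98,5)
step 6: (2861, 146)  from 1·(1940,99) + (921,47)
step 7: (4801, 245)  from 1·(2861,146) + (1940,99)
→ (4801, 245).  Check: 4801²=23049601, 384·245²=23049600, difference 1.

4801 245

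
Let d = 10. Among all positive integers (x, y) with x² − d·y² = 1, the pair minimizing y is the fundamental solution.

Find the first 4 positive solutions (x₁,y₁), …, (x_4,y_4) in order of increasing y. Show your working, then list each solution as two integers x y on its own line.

[3; 6] for √10; ℓ=1 ⇒ convergent index 1
i=0: a=3 ⇒ p=3, q=1
i=1: a=6 ⇒ p=19, q=6
fundamental: x₁=19, y₁=6  (since 361 − 10·36 = 1)
k=2:  x_2 = 19·19+10·6·6 = 721,  y_2 = 19·6+6·19 = 228
k=3:  x_3 = 19·721+10·6·228 = 27379,  y_3 = 19·228+6·721 = 8658
k=4:  x_4 = 19·27379+10·6·8658 = 1039681,  y_4 = 19·8658+6·27379 = 328776

19 6
721 228
27379 8658
1039681 328776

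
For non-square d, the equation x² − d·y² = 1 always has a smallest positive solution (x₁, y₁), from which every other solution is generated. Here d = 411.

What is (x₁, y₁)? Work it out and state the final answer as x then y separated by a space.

49730 2453

√411 = [20; 3,1,1,1,19,1,1,1,3,40, …], period ℓ=10 (even) → k=9
k=0  a_k=20  p_k/q_k = 20/1
k=1  a_k=3  p_k/q_k = 61/3
…
k=6  a_k=1  p_k/q_k = 4602/227
k=7  a_k=1  p_k/q_k = 8981/443
k=8  a_k=1  p_k/q_k = 13583/670
k=9  a_k=3  p_k/q_k = 49730/2453
(x₁, y₁) = (49730, 2453);  49730² − 411·2453² = 1 ✓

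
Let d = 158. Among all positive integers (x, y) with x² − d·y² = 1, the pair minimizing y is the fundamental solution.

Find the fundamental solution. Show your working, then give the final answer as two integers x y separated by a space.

[12; 1,1,3,12,3,1,1,24] for √158; ℓ=8 ⇒ convergent index 7
a_0=12:  p_0=12·1+0=12,  q_0=12·0+1=1
…
a_4=12:  p_4=12·88+25=1081,  q_4=12·7+2=86
a_5=3:  p_5=3·1081+88=3331,  q_5=3·86+7=265
a_6=1:  p_6=1·3331+1081=4412,  q_6=1·265+86=351
a_7=1:  p_7=1·4412+3331=7743,  q_7=1·351+265=616
fundamental: x₁=7743, y₁=616  (since 59954049 − 158·379456 = 1)

7743 616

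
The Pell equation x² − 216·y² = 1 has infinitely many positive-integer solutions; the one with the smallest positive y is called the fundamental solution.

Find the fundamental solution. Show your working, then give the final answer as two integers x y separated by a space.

485 33

[14; 1,2,3,2,1,28] for √216; ℓ=6 ⇒ convergent index 5
step 0: (14, 1)  from 14·(1,0) + (0,1)
…
step 3: (147, 10)  from 3·(44,3) + (15,1)
step 4: (338, 23)  from 2·(147,10) + (44,3)
step 5: (485, 33)  from 1·(338,23) + (147,10)
fundamental: x₁=485, y₁=33  (since 235225 − 216·1089 = 1)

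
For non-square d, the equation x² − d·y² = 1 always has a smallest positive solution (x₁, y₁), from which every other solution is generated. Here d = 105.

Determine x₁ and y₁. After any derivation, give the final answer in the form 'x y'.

41 4

√105 → a₀=10, period (4,20); ℓ=2 even so k=1
a_0=10:  p_0=10·1+0=10,  q_0=10·0+1=1
a_1=4:  p_1=4·10+1=41,  q_1=4·1+0=4
→ (41, 4).  Check: 41²=1681, 105·4²=1680, difference 1.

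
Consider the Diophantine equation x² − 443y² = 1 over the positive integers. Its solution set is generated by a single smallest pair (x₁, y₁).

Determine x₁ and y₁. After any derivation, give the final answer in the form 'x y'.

442 21

d=443: √d = [21; 21,42] (ℓ=2, even), read p_1/q_1
a_0=21:  p_0=21·1+0=21,  q_0=21·0+1=1
a_1=21:  p_1=21·21+1=442,  q_1=21·1+0=21
→ (442, 21).  Check: 442²=195364, 443·21²=195363, difference 1.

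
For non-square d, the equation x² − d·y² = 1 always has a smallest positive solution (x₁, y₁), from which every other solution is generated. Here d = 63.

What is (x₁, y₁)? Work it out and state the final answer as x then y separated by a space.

√63 → a₀=7, period (1,14); ℓ=2 even so k=1
k=0  a_k=7  p_k/q_k = 7/1
k=1  a_k=1  p_k/q_k = 8/1
→ (8, 1).  Check: 8²=64, 63·1²=63, difference 1.

8 1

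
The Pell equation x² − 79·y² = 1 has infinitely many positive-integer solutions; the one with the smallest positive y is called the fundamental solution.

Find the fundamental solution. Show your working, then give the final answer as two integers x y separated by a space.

80 9

d=79: √d = [8; 1,7,1,16] (ℓ=4, even), read p_3/q_3
a_0=8:  p_0=8·1+0=8,  q_0=8·0+1=1
…
a_2=7:  p_2=7·9+8=71,  q_2=7·1+1=8
a_3=1:  p_3=1·71+9=80,  q_3=1·8+1=9
fundamental: x₁=80, y₁=9  (since 6400 − 79·81 = 1)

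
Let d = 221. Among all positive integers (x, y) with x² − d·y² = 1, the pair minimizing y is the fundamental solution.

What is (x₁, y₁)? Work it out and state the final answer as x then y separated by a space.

1665 112

[14; 1,6,2,6,1,28] for √221; ℓ=6 ⇒ convergent index 5
k=0  a_k=14  p_k/q_k = 14/1
k=1  a_k=1  p_k/q_k = 15/1
k=2  a_k=6  p_k/q_k = 104/7
k=3  a_k=2  p_k/q_k = 223/15
k=4  a_k=6  p_k/q_k = 1442/97
k=5  a_k=1  p_k/q_k = 1665/112
(x₁, y₁) = (1665, 112);  1665² − 221·112² = 1 ✓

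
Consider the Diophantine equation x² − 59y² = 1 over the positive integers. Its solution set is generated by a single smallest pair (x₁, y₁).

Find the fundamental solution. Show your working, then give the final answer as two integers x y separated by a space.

530 69

d=59: √d = [7; 1,2,7,2,1,14] (ℓ=6, even), read p_5/q_5
k=0  a_k=7  p_k/q_k = 7/1
k=1  a_k=1  p_k/q_k = 8/1
k=2  a_k=2  p_k/q_k = 23/3
k=3  a_k=7  p_k/q_k = 169/22
k=4  a_k=2  p_k/q_k = 361/47
k=5  a_k=1  p_k/q_k = 530/69
fundamental: x₁=530, y₁=69  (since 280900 − 59·4761 = 1)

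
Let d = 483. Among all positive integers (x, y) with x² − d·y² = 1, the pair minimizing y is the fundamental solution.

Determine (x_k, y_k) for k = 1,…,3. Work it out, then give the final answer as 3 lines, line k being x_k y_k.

√483 → a₀=21, period (1,42); ℓ=2 even so k=1
k=0  a_k=21  p_k/q_k = 21/1
k=1  a_k=1  p_k/q_k = 22/1
→ (22, 1).  Check: 22²=484, 483·1²=483, difference 1.
k=2:  x_2 = 22·22+483·1·1 = 967,  y_2 = 22·1+1·22 = 44
k=3:  x_3 = 22·967+483·1·44 = 42526,  y_3 = 22·44+1·967 = 1935

22 1
967 44
42526 1935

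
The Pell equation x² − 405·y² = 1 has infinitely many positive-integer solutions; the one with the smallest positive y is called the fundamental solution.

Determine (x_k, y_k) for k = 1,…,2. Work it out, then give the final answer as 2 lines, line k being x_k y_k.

161 8
51841 2576

[20; 8,40] for √405; ℓ=2 ⇒ convergent index 1
a_0=20:  p_0=20·1+0=20,  q_0=20·0+1=1
a_1=8:  p_1=8·20+1=161,  q_1=8·1+0=8
→ (161, 8).  Check: 161²=25921, 405·8²=25920, difference 1.
(x_2, y_2) = (161·161 + 405·8·8, 161·8 + 8·161) = (51841, 2576)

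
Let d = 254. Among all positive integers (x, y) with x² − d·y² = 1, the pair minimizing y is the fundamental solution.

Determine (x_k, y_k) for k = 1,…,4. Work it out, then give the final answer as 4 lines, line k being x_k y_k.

√254 → a₀=15, period (1,14,1,30); ℓ=4 even so k=3
step 0: (15, 1)  from 15·(1,0) + (0,1)
…
step 2: (239, 15)  from 14·(16,1) + (15,1)
step 3: (255, 16)  from 1·(239,15) + (16,1)
(x₁, y₁) = (255, 16);  255² − 254·16² = 1 ✓
n=2: (255,16)∘(255,16) = (255·255+254·16·16, 255·16+16·255) = (130049,8160)
n=3: (130049,8160)∘(255,16) = (255·130049+254·16·8160, 255·8160+16·130049) = (66324735,4161584)
n=4: (66324735,4161584)∘(255,16) = (255·66324735+254·16·4161584, 255·4161584+16·66324735) = (33825484801,2122399680)

255 16
130049 8160
66324735 4161584
33825484801 2122399680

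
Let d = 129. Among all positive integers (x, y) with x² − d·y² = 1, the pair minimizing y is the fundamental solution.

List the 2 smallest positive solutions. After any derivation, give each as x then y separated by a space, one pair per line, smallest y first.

√129 → a₀=11, period (2,1,3,1,6,1,3,1,2,22); ℓ=10 even so k=9
step 0: (11, 1)  from 11·(1,0) + (0,1)
step 1: (23, 2)  from 2·(11,1) + (1,0)
…
step 4: (159, 14)  from 1·(125,11) + (34,3)
…
step 7: (4793, 422)  from 3·(1238,109) + (1079,95)
step 8: (6031, 531)  from 1·(4793,422) + (1238,109)
step 9: (16855, 1484)  from 2·(6031,531) + (4793,422)
→ (16855, 1484).  Check: 16855²=284091025, 129·1484²=284091024, difference 1.
(x_2, y_2) = (16855·16855 + 129·1484·1484, 16855·1484 + 1484·16855) = (568182049, 50025640)

16855 1484
568182049 50025640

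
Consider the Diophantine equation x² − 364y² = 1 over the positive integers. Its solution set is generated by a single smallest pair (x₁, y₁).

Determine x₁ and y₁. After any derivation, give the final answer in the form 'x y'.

√364 = [19; 12,1,2,3,1,8,1,3,2,1,12,38, …], period ℓ=12 (even) → k=11
i=0: a=19 ⇒ p=19, q=1
i=1: a=12 ⇒ p=229, q=12
i=2: a=1 ⇒ p=248, q=13
…
i=4: a=3 ⇒ p=2423, q=127
…
i=6: a=8 ⇒ p=27607, q=1447
i=7: a=1 ⇒ p=30755, q=1612
i=8: a=3 ⇒ p=119872, q=6283
…
i=10: a=1 ⇒ p=390371, q=20461
i=11: a=12 ⇒ p=4954951, q=259710
fundamental: x₁=4954951, y₁=259710  (since 24551539412401 − 364·67449284100 = 1)

4954951 259710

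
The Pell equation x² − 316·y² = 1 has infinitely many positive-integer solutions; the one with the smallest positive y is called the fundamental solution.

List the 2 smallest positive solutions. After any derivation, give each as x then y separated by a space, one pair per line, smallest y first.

12799 720
327628801 18430560

d=316: √d = [17; 1,3,2,8,2,3,1,34] (ℓ=8, even), read p_7/q_7
step 0: (17, 1)  from 17·(1,0) + (0,1)
step 1: (18, 1)  from 1·(17,1) + (1,0)
step 2: (71, 4)  from 3·(18,1) + (17,1)
step 3: (160, 9)  from 2·(71,4) + (18,1)
…
step 5: (2862, 161)  from 2·(1351,76) + (160,9)
step 6: (9937, 559)  from 3·(2862,161) + (1351,76)
step 7: (12799, 720)  from 1·(9937,559) + (2862,161)
(x₁, y₁) = (12799, 720);  12799² − 316·720² = 1 ✓
n=2: (12799,720)∘(12799,720) = (12799·12799+316·720·720, 12799·720+720·12799) = (327628801,18430560)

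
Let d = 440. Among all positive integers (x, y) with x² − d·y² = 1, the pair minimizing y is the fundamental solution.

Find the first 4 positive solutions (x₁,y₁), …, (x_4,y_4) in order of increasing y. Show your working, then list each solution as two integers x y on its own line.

d=440: √d = [20; 1,40] (ℓ=2, even), read p_1/q_1
a_0=20:  p_0=20·1+0=20,  q_0=20·0+1=1
a_1=1:  p_1=1·20+1=21,  q_1=1·1+0=1
(x₁, y₁) = (21, 1);  21² − 440·1² = 1 ✓
(21+1√440)^2 = 881 + 42√440
(21+1√440)^3 = 36981 + 1763√440
(21+1√440)^4 = 1552321 + 74004√440

21 1
881 42
36981 1763
1552321 74004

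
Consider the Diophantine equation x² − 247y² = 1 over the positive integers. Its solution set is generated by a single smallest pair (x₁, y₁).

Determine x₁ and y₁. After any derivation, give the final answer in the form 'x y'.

√247 → a₀=15, period (1,2,1,1,9,1,9,1,1,2,1,30); ℓ=12 even so k=11
k=0  a_k=15  p_k/q_k = 15/1
k=1  a_k=1  p_k/q_k = 16/1
k=2  a_k=2  p_k/q_k = 47/3
…
k=5  a_k=9  p_k/q_k = 1053/67
…
k=7  a_k=9  p_k/q_k = 11520/733
k=8  a_k=1  p_k/q_k = 12683/807
k=9  a_k=1  p_k/q_k = 24203/1540
k=10  a_k=2  p_k/q_k = 61089/3887
k=11  a_k=1  p_k/q_k = 85292/5427
fundamental: x₁=85292, y₁=5427  (since 7274725264 − 247·29452329 = 1)

85292 5427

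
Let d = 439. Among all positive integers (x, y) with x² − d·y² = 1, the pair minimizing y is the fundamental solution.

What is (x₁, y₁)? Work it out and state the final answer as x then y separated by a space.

√439 = [20; 1,19,1,40, …], period ℓ=4 (even) → k=3
i=0: a=20 ⇒ p=20, q=1
…
i=2: a=19 ⇒ p=419, q=20
i=3: a=1 ⇒ p=440, q=21
(x₁, y₁) = (440, 21);  440² − 439·21² = 1 ✓

440 21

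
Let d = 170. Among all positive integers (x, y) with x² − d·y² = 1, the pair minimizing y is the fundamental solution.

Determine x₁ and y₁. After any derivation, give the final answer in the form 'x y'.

[13; 26] for √170; ℓ=1 ⇒ convergent index 1
k=0  a_k=13  p_k/q_k = 13/1
k=1  a_k=26  p_k/q_k = 339/26
(x₁, y₁) = (339, 26);  339² − 170·26² = 1 ✓

339 26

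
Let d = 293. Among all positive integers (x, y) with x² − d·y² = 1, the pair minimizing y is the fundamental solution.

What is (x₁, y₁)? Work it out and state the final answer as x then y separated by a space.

√293 → a₀=17, period (8,1,1,8,34); ℓ=5 odd so k=9
a_0=17:  p_0=17·1+0=17,  q_0=17·0+1=1
a_1=8:  p_1=8·17+1=137,  q_1=8·1+0=8
…
a_3=1:  p_3=1·154+137=291,  q_3=1·9+8=17
…
a_7=1:  p_7=1·679914+84679=764593,  q_7=1·39721+4947=44668
a_8=1:  p_8=1·764593+679914=1444507,  q_8=1·44668+39721=84389
a_9=8:  p_9=8·1444507+764593=12320649,  q_9=8·84389+44668=719780
→ (12320649, 719780).  Check: 12320649²=151798391781201, 293·719780²=151798391781200, difference 1.

12320649 719780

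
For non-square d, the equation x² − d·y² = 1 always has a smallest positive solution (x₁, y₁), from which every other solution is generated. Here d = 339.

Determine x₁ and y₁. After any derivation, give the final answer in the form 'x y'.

[18; 2,2,2,1,17,1,2,2,2,36] for √339; ℓ=10 ⇒ convergent index 9
k=0  a_k=18  p_k/q_k = 18/1
…
k=2  a_k=2  p_k/q_k = 92/5
…
k=4  a_k=1  p_k/q_k = 313/17
k=5  a_k=17  p_k/q_k = 5542/301
…
k=7  a_k=2  p_k/q_k = 17252/937
k=8  a_k=2  p_k/q_k = 40359/2192
k=9  a_k=2  p_k/q_k = 97970/5321
(x₁, y₁) = (97970, 5321);  97970² − 339·5321² = 1 ✓

97970 5321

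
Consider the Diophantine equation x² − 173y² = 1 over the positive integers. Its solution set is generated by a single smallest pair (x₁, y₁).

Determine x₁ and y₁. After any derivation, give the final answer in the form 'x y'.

[13; 6,1,1,6,26] for √173; ℓ=5 ⇒ convergent index 9
step 0: (13, 1)  from 13·(1,0) + (0,1)
step 1: (79, 6)  from 6·(13,1) + (1,0)
step 2: (92, 7)  from 1·(79,6) + (13,1)
step 3: (171, 13)  from 1·(92,7) + (79,6)
step 4: (1118, 85)  from 6·(171,13) + (92,7)
step 5: (29239, 2223)  from 26·(1118,85) + (171,13)
step 6: (176552, 13423)  from 6·(29239,2223) + (1118,85)
step 7: (205791, 15646)  from 1·(176552,13423) + (29239,2223)
step 8: (382343, 29069)  from 1·(205791,15646) + (176552,13423)
step 9: (2499849, 190060)  from 6·(382343,29069) + (205791,15646)
fundamental: x₁=2499849, y₁=190060  (since 6249245022801 − 173·36122803600 = 1)

2499849 190060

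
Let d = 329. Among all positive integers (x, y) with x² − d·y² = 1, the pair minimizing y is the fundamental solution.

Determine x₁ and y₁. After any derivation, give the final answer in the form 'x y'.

2376415 131016

√329 = [18; 7,4,2,1,1,4,1,1,2,4,7,36, …], period ℓ=12 (even) → k=11
step 0: (18, 1)  from 18·(1,0) + (0,1)
step 1: (127, 7)  from 7·(18,1) + (1,0)
step 2: (526, 29)  from 4·(127,7) + (18,1)
…
step 7: (16125, 889)  from 1·(13241,730) + (2884,159)
…
step 9: (74857, 4127)  from 2·(29366,1619) + (16125,889)
step 10: (328794, 18127)  from 4·(74857,4127) + (29366,1619)
step 11: (2376415, 131016)  from 7·(328794,18127) + (74857,4127)
fundamental: x₁=2376415, y₁=131016  (since 5647348252225 − 329·17165192256 = 1)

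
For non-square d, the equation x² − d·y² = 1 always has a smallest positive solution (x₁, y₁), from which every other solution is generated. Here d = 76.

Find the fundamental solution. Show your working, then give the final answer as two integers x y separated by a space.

57799 6630

√76 = [8; 1,2,1,1,5,4,5,1,1,2,1,16, …], period ℓ=12 (even) → k=11
i=0: a=8 ⇒ p=8, q=1
i=1: a=1 ⇒ p=9, q=1
…
i=3: a=1 ⇒ p=35, q=4
…
i=5: a=5 ⇒ p=340, q=39
…
i=10: a=2 ⇒ p=41488, q=4759
i=11: a=1 ⇒ p=57799, q=6630
→ (57799, 6630).  Check: 57799²=3340724401, 76·6630²=3340724400, difference 1.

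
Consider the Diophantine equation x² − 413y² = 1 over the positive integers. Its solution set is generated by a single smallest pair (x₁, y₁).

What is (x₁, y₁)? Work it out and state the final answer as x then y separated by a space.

√413 = [20; 3,9,1,4,1,9,3,40, …], period ℓ=8 (even) → k=7
step 0: (20, 1)  from 20·(1,0) + (0,1)
…
step 5: (3719, 183)  from 1·(3089,152) + (630,31)
step 6: (36560, 1799)  from 9·(3719,183) + (3089,152)
step 7: (113399, 5580)  from 3·(36560,1799) + (3719,183)
fundamental: x₁=113399, y₁=5580  (since 12859333201 − 413·31136400 = 1)

113399 5580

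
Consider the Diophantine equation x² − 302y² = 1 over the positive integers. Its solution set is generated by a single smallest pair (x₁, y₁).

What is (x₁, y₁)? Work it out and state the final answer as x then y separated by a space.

4276623 246092

[17; 2,1,1,1,4,…,1,2,34] for √302; ℓ=16 ⇒ convergent index 15
i=0: a=17 ⇒ p=17, q=1
…
i=2: a=1 ⇒ p=52, q=3
i=3: a=1 ⇒ p=87, q=5
i=4: a=1 ⇒ p=139, q=8
i=5: a=4 ⇒ p=643, q=37
i=6: a=2 ⇒ p=1425, q=82
…
i=10: a=2 ⇒ p=107675, q=6196
i=11: a=4 ⇒ p=467281, q=26889
…
i=14: a=1 ⇒ p=1617193, q=93059
i=15: a=2 ⇒ p=4276623, q=246092
fundamental: x₁=4276623, y₁=246092  (since 18289504284129 − 302·60561272464 = 1)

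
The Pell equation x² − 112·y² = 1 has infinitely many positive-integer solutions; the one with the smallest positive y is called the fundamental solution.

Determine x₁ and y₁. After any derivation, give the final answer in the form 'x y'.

[10; 1,1,2,1,1,20] for √112; ℓ=6 ⇒ convergent index 5
k=0  a_k=10  p_k/q_k = 10/1
…
k=2  a_k=1  p_k/q_k = 21/2
…
k=4  a_k=1  p_k/q_k = 74/7
k=5  a_k=1  p_k/q_k = 127/12
(x₁, y₁) = (127, 12);  127² − 112·12² = 1 ✓

127 12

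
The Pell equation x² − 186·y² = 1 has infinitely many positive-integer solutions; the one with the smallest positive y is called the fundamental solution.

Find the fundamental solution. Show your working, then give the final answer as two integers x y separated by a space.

√186 → a₀=13, period (1,1,1,3,4,3,1,1,1,26); ℓ=10 even so k=9
k=0  a_k=13  p_k/q_k = 13/1
k=1  a_k=1  p_k/q_k = 14/1
k=2  a_k=1  p_k/q_k = 27/2
k=3  a_k=1  p_k/q_k = 41/3
k=4  a_k=3  p_k/q_k = 150/11
k=5  a_k=4  p_k/q_k = 641/47
k=6  a_k=3  p_k/q_k = 2073/152
k=7  a_k=1  p_k/q_k = 2714/199
k=8  a_k=1  p_k/q_k = 4787/351
k=9  a_k=1  p_k/q_k = 7501/550
→ (7501, 550).  Check: 7501²=56265001, 186·550²=56265000, difference 1.

7501 550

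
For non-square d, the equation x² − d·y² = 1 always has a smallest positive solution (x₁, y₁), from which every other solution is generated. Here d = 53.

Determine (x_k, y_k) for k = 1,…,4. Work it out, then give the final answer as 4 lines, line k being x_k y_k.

66249 9100
8777860001 1205731800
1163048894346249 159757052027300
154101652394311440001 21167489878307463600

√53 = [7; 3,1,1,3,14, …], period ℓ=5 (odd) → k=9
i=0: a=7 ⇒ p=7, q=1
i=1: a=3 ⇒ p=22, q=3
i=2: a=1 ⇒ p=29, q=4
i=3: a=1 ⇒ p=51, q=7
…
i=6: a=3 ⇒ p=7979, q=1096
…
i=8: a=1 ⇒ p=18557, q=2549
i=9: a=3 ⇒ p=66249, q=9100
→ (66249, 9100).  Check: 66249²=4388930001, 53·9100²=4388930000, difference 1.
n=2: (66249,9100)∘(66249,9100) = (66249·66249+53·9100·9100, 66249·9100+9100·66249) = (8777860001,1205731800)
n=3: (8777860001,1205731800)∘(66249,9100) = (66249·8777860001+53·9100·1205731800, 66249·1205731800+9100·8777860001) = (1163048894346249,159757052027300)
n=4: (1163048894346249,159757052027300)∘(66249,9100) = (66249·1163048894346249+53·9100·159757052027300, 66249·159757052027300+9100·1163048894346249) = (154101652394311440001,21167489878307463600)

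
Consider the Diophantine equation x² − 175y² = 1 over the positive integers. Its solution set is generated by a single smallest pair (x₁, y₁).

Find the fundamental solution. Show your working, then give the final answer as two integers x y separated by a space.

√175 = [13; 4,2,1,2,4,26, …], period ℓ=6 (even) → k=5
step 0: (13, 1)  from 13·(1,0) + (0,1)
…
step 3: (172, 13)  from 1·(119,9) + (53,4)
step 4: (463, 35)  from 2·(172,13) + (119,9)
step 5: (2024, 153)  from 4·(463,35) + (172,13)
(x₁, y₁) = (2024, 153);  2024² − 175·153² = 1 ✓

2024 153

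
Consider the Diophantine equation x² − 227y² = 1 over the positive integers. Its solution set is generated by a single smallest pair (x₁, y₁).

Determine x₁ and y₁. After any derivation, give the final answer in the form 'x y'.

226 15

√227 → a₀=15, period (15,30); ℓ=2 even so k=1
i=0: a=15 ⇒ p=15, q=1
i=1: a=15 ⇒ p=226, q=15
fundamental: x₁=226, y₁=15  (since 51076 − 227·225 = 1)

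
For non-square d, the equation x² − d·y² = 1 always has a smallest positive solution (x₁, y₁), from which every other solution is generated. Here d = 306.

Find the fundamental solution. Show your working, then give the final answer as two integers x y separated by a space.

35 2

√306 → a₀=17, period (2,34); ℓ=2 even so k=1
i=0: a=17 ⇒ p=17, q=1
i=1: a=2 ⇒ p=35, q=2
→ (35, 2).  Check: 35²=1225, 306·2²=1224, difference 1.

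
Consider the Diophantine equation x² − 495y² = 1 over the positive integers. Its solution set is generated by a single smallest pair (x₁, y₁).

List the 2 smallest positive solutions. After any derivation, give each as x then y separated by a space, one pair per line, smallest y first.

89 4
15841 712

√495 → a₀=22, period (4,44); ℓ=2 even so k=1
step 0: (22, 1)  from 22·(1,0) + (0,1)
step 1: (89, 4)  from 4·(22,1) + (1,0)
fundamental: x₁=89, y₁=4  (since 7921 − 495·16 = 1)
k=2:  x_2 = 89·89+495·4·4 = 15841,  y_2 = 89·4+4·89 = 712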